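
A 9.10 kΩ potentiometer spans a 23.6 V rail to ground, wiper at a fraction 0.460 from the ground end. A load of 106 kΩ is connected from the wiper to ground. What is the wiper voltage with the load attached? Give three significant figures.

V ≈ 10.6 V

The wiper splits the pot into (1−α)R = 4.914 kΩ above and αR = 4.186 kΩ below.
Lower section ‖ load = 4.027 kΩ.
V_wiper = 23.6 × 4.027/(4.914 + 4.027) = 10.6 V.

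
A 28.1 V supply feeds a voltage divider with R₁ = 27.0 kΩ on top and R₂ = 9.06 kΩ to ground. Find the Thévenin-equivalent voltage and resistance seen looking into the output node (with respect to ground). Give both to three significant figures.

V_th is the open-circuit tap voltage: 28.1 × 9.06/(27.0 + 9.06) = 7.06 V.
With the supply zeroed, R₁ and R₂ appear in parallel from the tap: R_th = R₁‖R₂ = (27.0 × 9.06)/36.06 = 6.78 kΩ.

V_th = 7.06 V, R_th = 6.78 kΩ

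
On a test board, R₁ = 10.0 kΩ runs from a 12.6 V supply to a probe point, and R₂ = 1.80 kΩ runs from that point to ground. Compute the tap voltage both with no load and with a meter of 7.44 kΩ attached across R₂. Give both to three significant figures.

Open-circuit: V = 12.6 × 1.80/(10.0 + 1.80) = 1.92 V.
With the load, R₂ becomes R₂‖R_L = 1.449 kΩ, so V = 12.6 × 1.449/11.45 = 1.60 V.

Unloaded: 1.92 V; loaded: 1.60 V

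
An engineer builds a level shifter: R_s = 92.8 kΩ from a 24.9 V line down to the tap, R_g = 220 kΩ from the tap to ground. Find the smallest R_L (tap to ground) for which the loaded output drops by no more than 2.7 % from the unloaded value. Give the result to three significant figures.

R_L(min) ≈ 2.35 MΩ

Output resistance R_th = R_s‖R_g = (92.8 × 220)/312.8 = 65.27 kΩ.
The fractional drop is R_th/(R_th + R_L); requiring this ≤ 0.0270 gives R_L ≥ R_th(1/0.0270 − 1) = 65.27 × 36.04 = 2.35 MΩ.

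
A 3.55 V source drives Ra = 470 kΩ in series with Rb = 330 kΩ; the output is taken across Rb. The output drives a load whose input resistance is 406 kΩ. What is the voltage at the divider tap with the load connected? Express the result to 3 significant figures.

The load sits in parallel with Rb: Rb‖R_L = (330 × 406) / (330 + 406) = 182.0 kΩ.
V_out = 3.55 × 182.0 / (470 + 182.0) = 3.55 × 182.0/652.0 = 0.991 V.

V_out ≈ 0.991 V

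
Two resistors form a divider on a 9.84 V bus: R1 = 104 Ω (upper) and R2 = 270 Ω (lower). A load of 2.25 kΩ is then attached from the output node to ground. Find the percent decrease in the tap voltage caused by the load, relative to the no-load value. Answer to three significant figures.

The divider's output (Thévenin) resistance is R1‖R2 = 75.08 Ω.
Fractional drop under load = R_th/(R_th + R_L) = 75.08 / (75.08 + 2250) = 0.03229.
So the output falls by 3.23 %.

3.23 %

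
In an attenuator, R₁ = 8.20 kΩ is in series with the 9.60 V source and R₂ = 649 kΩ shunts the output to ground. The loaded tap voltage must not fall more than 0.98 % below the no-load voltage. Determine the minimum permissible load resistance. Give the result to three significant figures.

R_L(min) ≈ 818 kΩ

Output resistance R_th = R₁‖R₂ = (8.20 × 649)/657.2 = 8.098 kΩ.
The fractional drop is R_th/(R_th + R_L); requiring this ≤ 0.00980 gives R_L ≥ R_th(1/0.00980 − 1) = 8.098 × 101.0 = 818 kΩ.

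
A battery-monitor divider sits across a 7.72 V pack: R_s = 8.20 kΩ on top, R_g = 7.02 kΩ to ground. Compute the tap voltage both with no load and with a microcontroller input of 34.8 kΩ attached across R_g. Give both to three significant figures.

Unloaded: 3.56 V; loaded: 3.21 V

Open-circuit: V = 7.72 × 7.02/(8.20 + 7.02) = 3.56 V.
With the load, R_g becomes R_g‖R_L = 5.842 kΩ, so V = 7.72 × 5.842/14.04 = 3.21 V.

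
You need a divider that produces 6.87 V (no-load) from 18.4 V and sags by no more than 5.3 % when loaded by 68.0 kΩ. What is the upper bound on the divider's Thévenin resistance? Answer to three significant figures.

Loading drop = R_th/(R_th + R_L) ≤ 0.0530, so R_th ≤ R_L · ε/(1−ε) = 68.0 kΩ × 0.0530/0.9470 = 3.81 kΩ.

R_th ≤ 3.81 kΩ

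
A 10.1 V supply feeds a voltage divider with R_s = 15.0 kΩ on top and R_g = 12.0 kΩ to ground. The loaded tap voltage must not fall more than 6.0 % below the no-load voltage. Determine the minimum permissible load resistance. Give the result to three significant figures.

Output resistance R_th = R_s‖R_g = (15.0 × 12.0)/27.00 = 6.667 kΩ.
The fractional drop is R_th/(R_th + R_L); requiring this ≤ 0.0600 gives R_L ≥ R_th(1/0.0600 − 1) = 6.667 × 15.67 = 104 kΩ.

R_L(min) ≈ 104 kΩ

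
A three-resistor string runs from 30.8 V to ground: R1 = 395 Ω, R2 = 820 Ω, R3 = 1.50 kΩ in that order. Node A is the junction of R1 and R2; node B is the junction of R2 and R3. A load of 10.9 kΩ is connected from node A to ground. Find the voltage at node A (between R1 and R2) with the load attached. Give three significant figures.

Below node A the series string R2+R3 = 2320 Ω sits in parallel with the 10900 Ω load: 1913 Ω.
V_A = 30.8 × 1913/(395 + 1913) = 25.5 V.

V ≈ 25.5 V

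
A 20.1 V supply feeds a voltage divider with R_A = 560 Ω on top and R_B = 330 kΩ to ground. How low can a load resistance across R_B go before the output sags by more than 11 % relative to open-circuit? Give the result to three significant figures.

R_L(min) ≈ 4.52 kΩ

Output resistance R_th = R_A‖R_B = (560 × 330000)/330600 = 559.1 Ω.
The fractional drop is R_th/(R_th + R_L); requiring this ≤ 0.110 gives R_L ≥ R_th(1/0.110 − 1) = 559.1 × 8.091 = 4.52 kΩ.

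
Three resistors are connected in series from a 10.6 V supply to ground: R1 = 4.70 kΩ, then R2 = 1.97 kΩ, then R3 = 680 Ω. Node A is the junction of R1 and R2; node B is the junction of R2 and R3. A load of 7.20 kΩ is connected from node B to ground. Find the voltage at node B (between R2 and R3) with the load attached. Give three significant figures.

V ≈ 0.903 V

At node B, R3 is in parallel with the load: R3‖R_L = 621.3 Ω.
Below node A the resistance is R2 + (R3‖R_L) = 2591 Ω, so V_A = 10.6 × 2591/7291 = 3.767 V.
Then V_B = V_A × (R3‖R_L)/(R2 + R3‖R_L) = 3.767 × 621.3/2591 = 0.903 V.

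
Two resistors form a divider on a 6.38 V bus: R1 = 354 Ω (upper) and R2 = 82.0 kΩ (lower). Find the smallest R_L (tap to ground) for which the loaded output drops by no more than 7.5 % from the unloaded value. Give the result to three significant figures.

R_L(min) ≈ 4.35 kΩ

Output resistance R_th = R1‖R2 = (354 × 82000)/82350 = 352.5 Ω.
The fractional drop is R_th/(R_th + R_L); requiring this ≤ 0.0750 gives R_L ≥ R_th(1/0.0750 − 1) = 352.5 × 12.33 = 4.35 kΩ.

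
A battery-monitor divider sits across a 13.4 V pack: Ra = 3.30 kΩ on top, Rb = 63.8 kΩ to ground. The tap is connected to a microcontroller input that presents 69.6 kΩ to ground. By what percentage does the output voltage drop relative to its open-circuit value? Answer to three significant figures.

The divider's output (Thévenin) resistance is Ra‖Rb = 3.138 kΩ.
Fractional drop under load = R_th/(R_th + R_L) = 3.138 / (3.138 + 69.6) = 0.04314.
So the output falls by 4.31 %.

4.31 %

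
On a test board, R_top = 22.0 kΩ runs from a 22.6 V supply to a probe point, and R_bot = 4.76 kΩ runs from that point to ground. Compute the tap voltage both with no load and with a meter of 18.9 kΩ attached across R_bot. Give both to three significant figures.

Unloaded: 4.02 V; loaded: 3.33 V

Open-circuit: V = 22.6 × 4.76/(22.0 + 4.76) = 4.02 V.
With the load, R_bot becomes R_bot‖R_L = 3.802 kΩ, so V = 22.6 × 3.802/25.80 = 3.33 V.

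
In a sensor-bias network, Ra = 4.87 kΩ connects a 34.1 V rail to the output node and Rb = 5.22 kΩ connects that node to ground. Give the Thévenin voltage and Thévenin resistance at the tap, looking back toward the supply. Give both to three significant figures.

V_th = 17.6 V, R_th = 2.52 kΩ

V_th is the open-circuit tap voltage: 34.1 × 5.22/(4.87 + 5.22) = 17.6 V.
With the supply zeroed, Ra and Rb appear in parallel from the tap: R_th = Ra‖Rb = (4.87 × 5.22)/10.09 = 2.52 kΩ.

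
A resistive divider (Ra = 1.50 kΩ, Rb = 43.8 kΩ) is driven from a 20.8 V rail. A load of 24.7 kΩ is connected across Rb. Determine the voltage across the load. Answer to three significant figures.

V_out ≈ 19.0 V

The load sits in parallel with Rb: Rb‖R_L = (43.8 × 24.7) / (43.8 + 24.7) = 15.79 kΩ.
V_out = 20.8 × 15.79 / (1.50 + 15.79) = 20.8 × 15.79/17.29 = 19.0 V.
(Unloaded it would have been 20.1 V.)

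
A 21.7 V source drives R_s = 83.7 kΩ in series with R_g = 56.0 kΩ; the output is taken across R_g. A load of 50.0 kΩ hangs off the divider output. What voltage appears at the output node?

V_out ≈ 5.21 V

The load sits in parallel with R_g: R_g‖R_L = (56.0 × 50.0) / (56.0 + 50.0) = 26.42 kΩ.
V_out = 21.7 × 26.42 / (83.7 + 26.42) = 21.7 × 26.42/110.1 = 5.21 V.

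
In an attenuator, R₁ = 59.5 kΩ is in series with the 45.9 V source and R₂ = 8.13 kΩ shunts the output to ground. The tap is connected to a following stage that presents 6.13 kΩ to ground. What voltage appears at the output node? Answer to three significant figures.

V_out ≈ 2.55 V

The load sits in parallel with R₂: R₂‖R_L = (8.13 × 6.13) / (8.13 + 6.13) = 3.495 kΩ.
V_out = 45.9 × 3.495 / (59.5 + 3.495) = 45.9 × 3.495/62.99 = 2.55 V.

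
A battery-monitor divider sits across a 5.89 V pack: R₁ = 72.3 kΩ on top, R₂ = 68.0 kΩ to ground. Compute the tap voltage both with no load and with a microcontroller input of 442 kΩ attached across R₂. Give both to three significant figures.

Open-circuit: V = 5.89 × 68.0/(72.3 + 68.0) = 2.85 V.
With the load, R₂ becomes R₂‖R_L = 58.93 kΩ, so V = 5.89 × 58.93/131.2 = 2.65 V.

Unloaded: 2.85 V; loaded: 2.65 V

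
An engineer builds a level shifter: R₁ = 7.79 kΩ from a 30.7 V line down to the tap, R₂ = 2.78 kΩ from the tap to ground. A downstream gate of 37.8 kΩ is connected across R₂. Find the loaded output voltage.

The load sits in parallel with R₂: R₂‖R_L = (2.78 × 37.8) / (2.78 + 37.8) = 2.590 kΩ.
V_out = 30.7 × 2.590 / (7.79 + 2.590) = 30.7 × 2.590/10.38 = 7.66 V.
(Unloaded it would have been 8.07 V.)

V_out ≈ 7.66 V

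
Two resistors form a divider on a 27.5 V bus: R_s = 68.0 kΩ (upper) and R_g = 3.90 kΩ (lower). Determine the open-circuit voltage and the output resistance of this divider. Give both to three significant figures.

V_th is the open-circuit tap voltage: 27.5 × 3.90/(68.0 + 3.90) = 1.49 V.
With the supply zeroed, R_s and R_g appear in parallel from the tap: R_th = R_s‖R_g = (68.0 × 3.90)/71.90 = 3.69 kΩ.

V_th = 1.49 V, R_th = 3.69 kΩ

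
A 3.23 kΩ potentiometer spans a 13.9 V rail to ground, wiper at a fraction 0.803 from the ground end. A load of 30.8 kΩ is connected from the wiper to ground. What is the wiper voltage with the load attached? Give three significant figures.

V ≈ 11.0 V

The wiper splits the pot into (1−α)R = 636.3 Ω above and αR = 2594 Ω below.
Lower section ‖ load = 2392 Ω.
V_wiper = 13.9 × 2392/(636.3 + 2392) = 11.0 V.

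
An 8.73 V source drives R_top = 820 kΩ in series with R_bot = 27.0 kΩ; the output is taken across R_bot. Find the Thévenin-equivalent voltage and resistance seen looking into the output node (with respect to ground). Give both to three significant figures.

V_th = 0.278 V, R_th = 26.1 kΩ

V_th is the open-circuit tap voltage: 8.73 × 27.0/(820 + 27.0) = 0.278 V.
With the supply zeroed, R_top and R_bot appear in parallel from the tap: R_th = R_top‖R_bot = (820 × 27.0)/847.0 = 26.1 kΩ.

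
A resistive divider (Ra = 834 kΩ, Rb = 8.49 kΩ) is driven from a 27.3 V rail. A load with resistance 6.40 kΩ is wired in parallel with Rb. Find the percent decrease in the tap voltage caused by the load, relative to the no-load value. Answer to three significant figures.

56.8 %

Unloaded V = 27.3 × 8.49/842.5 = 0.2751 V.
Loaded: Rb‖R_L = 3.649 kΩ, giving V = 27.3 × 3.649/837.6 = 0.1189 V.
Drop = (0.2751 − 0.1189) / 0.2751 = 56.8 %.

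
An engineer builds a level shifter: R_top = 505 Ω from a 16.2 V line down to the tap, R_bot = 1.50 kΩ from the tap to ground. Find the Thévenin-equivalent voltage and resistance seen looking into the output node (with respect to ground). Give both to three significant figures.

V_th is the open-circuit tap voltage: 16.2 × 1500/(505 + 1500) = 12.1 V.
With the supply zeroed, R_top and R_bot appear in parallel from the tap: R_th = R_top‖R_bot = (505 × 1500)/2005 = 378 Ω.

V_th = 12.1 V, R_th = 378 Ω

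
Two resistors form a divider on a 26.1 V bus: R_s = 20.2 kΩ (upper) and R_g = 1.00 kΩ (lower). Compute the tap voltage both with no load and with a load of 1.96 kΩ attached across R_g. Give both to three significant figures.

Open-circuit: V = 26.1 × 1.00/(20.2 + 1.00) = 1.23 V.
With the load, R_g becomes R_g‖R_L = 0.6622 kΩ, so V = 26.1 × 0.6622/20.86 = 0.828 V.

Unloaded: 1.23 V; loaded: 0.828 V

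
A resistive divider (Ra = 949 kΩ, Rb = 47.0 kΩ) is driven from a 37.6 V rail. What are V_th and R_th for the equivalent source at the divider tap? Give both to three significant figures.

V_th = 1.77 V, R_th = 44.8 kΩ

V_th is the open-circuit tap voltage: 37.6 × 47.0/(949 + 47.0) = 1.77 V.
With the supply zeroed, Ra and Rb appear in parallel from the tap: R_th = Ra‖Rb = (949 × 47.0)/996.0 = 44.8 kΩ.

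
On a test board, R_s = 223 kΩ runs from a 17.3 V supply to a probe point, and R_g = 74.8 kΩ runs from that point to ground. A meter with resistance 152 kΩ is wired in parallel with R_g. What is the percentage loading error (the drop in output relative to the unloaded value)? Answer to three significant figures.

Unloaded V = 17.3 × 74.8/297.8 = 4.345 V.
Loaded: R_g‖R_L = 50.13 kΩ, giving V = 17.3 × 50.13/273.1 = 3.175 V.
Drop = (4.345 − 3.175) / 4.345 = 26.9 %.

26.9 %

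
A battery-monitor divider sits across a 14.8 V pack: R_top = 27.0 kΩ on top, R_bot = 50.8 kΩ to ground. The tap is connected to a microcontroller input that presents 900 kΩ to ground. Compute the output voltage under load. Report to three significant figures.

The load sits in parallel with R_bot: R_bot‖R_L = (50.8 × 900) / (50.8 + 900) = 48.09 kΩ.
V_out = 14.8 × 48.09 / (27.0 + 48.09) = 14.8 × 48.09/75.09 = 9.48 V.
(Unloaded it would have been 9.66 V.)

V_out ≈ 9.48 V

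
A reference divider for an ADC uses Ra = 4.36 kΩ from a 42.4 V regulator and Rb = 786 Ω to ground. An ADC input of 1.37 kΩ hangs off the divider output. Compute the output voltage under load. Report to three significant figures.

The load sits in parallel with Rb: Rb‖R_L = (786 × 1370) / (786 + 1370) = 499.5 Ω.
V_out = 42.4 × 499.5 / (4360 + 499.5) = 42.4 × 499.5/4859 = 4.36 V.
(Unloaded it would have been 6.48 V.)

V_out ≈ 4.36 V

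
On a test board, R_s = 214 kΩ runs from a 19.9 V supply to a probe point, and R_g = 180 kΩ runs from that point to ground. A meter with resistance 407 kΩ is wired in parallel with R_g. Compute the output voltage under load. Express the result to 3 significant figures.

The load sits in parallel with R_g: R_g‖R_L = (180 × 407) / (180 + 407) = 124.8 kΩ.
V_out = 19.9 × 124.8 / (214 + 124.8) = 19.9 × 124.8/338.8 = 7.33 V.

V_out ≈ 7.33 V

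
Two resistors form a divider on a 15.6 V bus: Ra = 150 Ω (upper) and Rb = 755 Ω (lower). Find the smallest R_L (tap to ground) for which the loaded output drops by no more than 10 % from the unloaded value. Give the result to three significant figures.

R_L(min) ≈ 1.13 kΩ

Output resistance R_th = Ra‖Rb = (150 × 755)/905.0 = 125.1 Ω.
The fractional drop is R_th/(R_th + R_L); requiring this ≤ 0.100 gives R_L ≥ R_th(1/0.100 − 1) = 125.1 × 9.000 = 1.13 kΩ.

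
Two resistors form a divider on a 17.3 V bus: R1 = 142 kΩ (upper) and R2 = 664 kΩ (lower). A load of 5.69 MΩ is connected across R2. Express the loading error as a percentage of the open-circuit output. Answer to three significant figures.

2.01 %

The divider's output (Thévenin) resistance is R1‖R2 = 117.0 kΩ.
Fractional drop under load = R_th/(R_th + R_L) = 117.0 / (117.0 + 5690) = 0.02015.
So the output falls by 2.01 %.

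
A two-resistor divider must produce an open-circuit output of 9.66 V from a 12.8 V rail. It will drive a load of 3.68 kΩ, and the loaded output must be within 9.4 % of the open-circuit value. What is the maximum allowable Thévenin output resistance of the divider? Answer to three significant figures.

Loading drop = R_th/(R_th + R_L) ≤ 0.0940, so R_th ≤ R_L · ε/(1−ε) = 3.68 kΩ × 0.0940/0.9060 = 382 Ω.

R_th ≤ 382 Ω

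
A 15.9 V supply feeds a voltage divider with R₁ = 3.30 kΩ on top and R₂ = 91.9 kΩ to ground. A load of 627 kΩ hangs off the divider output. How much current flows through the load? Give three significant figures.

R₂‖R_L = 80.15 kΩ; V_out = 15.9 × 80.15/83.45 = 15.27 V.
I_L = V_out / R_L = 15.27 / 627 kΩ = 0.0244 mA.

I_L ≈ 0.0244 mA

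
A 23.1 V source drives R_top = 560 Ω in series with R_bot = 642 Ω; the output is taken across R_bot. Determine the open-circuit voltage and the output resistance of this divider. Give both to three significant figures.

V_th = 12.3 V, R_th = 299 Ω

V_th is the open-circuit tap voltage: 23.1 × 642/(560 + 642) = 12.3 V.
With the supply zeroed, R_top and R_bot appear in parallel from the tap: R_th = R_top‖R_bot = (560 × 642)/1202 = 299 Ω.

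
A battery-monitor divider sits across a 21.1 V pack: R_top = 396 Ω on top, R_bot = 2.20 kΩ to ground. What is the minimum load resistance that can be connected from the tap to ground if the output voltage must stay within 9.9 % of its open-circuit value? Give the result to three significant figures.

Output resistance R_th = R_top‖R_bot = (396 × 2200)/2596 = 335.6 Ω.
The fractional drop is R_th/(R_th + R_L); requiring this ≤ 0.0990 gives R_L ≥ R_th(1/0.0990 − 1) = 335.6 × 9.101 = 3.05 kΩ.

R_L(min) ≈ 3.05 kΩ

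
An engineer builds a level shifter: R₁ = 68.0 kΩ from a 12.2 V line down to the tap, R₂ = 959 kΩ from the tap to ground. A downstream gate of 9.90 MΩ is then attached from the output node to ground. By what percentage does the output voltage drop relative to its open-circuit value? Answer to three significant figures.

0.637 %

The divider's output (Thévenin) resistance is R₁‖R₂ = 63.50 kΩ.
Fractional drop under load = R_th/(R_th + R_L) = 63.50 / (63.50 + 9900) = 0.006373.
So the output falls by 0.637 %.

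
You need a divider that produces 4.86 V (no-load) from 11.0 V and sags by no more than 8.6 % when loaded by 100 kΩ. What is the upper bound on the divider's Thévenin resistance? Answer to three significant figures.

R_th ≤ 9.41 kΩ

Loading drop = R_th/(R_th + R_L) ≤ 0.0860, so R_th ≤ R_L · ε/(1−ε) = 100 kΩ × 0.0860/0.9140 = 9.41 kΩ.
(Any R1, R2 with R2/(R1+R2) = 0.442 and R1‖R2 ≤ 9.41 kΩ will meet the spec.)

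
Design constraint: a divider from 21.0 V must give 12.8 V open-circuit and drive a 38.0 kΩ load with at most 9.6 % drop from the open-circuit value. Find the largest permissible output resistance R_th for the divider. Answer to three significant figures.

Loading drop = R_th/(R_th + R_L) ≤ 0.0960, so R_th ≤ R_L · ε/(1−ε) = 38.0 kΩ × 0.0960/0.9040 = 4.04 kΩ.
(Any R1, R2 with R2/(R1+R2) = 0.610 and R1‖R2 ≤ 4.04 kΩ will meet the spec.)

R_th ≤ 4.04 kΩ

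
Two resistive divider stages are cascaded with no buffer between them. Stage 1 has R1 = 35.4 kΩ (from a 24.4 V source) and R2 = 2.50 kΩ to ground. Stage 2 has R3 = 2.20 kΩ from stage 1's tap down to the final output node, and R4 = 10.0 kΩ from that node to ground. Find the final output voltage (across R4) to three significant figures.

V_out ≈ 1.11 V

Stage 2 presents R3+R4 = 12.20 kΩ as a load on stage 1's tap.
Stage 1's lower leg becomes R2‖(R3+R4) = 2.075 kΩ, so V_mid = 24.4 × 2.075/37.47 = 1.351 V.
Stage 2 is itself unloaded: V_out = V_mid × R4/(R3+R4) = 1.351 × 10.0/12.20 = 1.11 V.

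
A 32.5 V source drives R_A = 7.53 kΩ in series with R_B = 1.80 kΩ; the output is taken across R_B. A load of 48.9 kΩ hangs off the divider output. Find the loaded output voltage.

V_out ≈ 6.09 V

The load sits in parallel with R_B: R_B‖R_L = (1.80 × 48.9) / (1.80 + 48.9) = 1.736 kΩ.
V_out = 32.5 × 1.736 / (7.53 + 1.736) = 32.5 × 1.736/9.266 = 6.09 V.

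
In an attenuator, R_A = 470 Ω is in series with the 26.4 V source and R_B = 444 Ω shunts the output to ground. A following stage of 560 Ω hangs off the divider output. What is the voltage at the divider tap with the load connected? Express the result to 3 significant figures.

V_out ≈ 9.11 V

The load sits in parallel with R_B: R_B‖R_L = (444 × 560) / (444 + 560) = 247.6 Ω.
V_out = 26.4 × 247.6 / (470 + 247.6) = 26.4 × 247.6/717.6 = 9.11 V.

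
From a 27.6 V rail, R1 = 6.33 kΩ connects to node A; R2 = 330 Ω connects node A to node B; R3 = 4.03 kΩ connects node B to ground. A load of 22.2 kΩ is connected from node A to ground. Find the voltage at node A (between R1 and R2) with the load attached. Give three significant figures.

Below node A the series string R2+R3 = 4360 Ω sits in parallel with the 22200 Ω load: 3644 Ω.
V_A = 27.6 × 3644/(6330 + 3644) = 10.1 V.

V ≈ 10.1 V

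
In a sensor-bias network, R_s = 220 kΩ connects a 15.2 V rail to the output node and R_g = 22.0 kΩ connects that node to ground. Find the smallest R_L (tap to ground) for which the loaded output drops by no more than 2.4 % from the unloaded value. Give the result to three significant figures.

Output resistance R_th = R_s‖R_g = (220 × 22.0)/242.0 = 20.00 kΩ.
The fractional drop is R_th/(R_th + R_L); requiring this ≤ 0.0240 gives R_L ≥ R_th(1/0.0240 − 1) = 20.00 × 40.67 = 813 kΩ.

R_L(min) ≈ 813 kΩ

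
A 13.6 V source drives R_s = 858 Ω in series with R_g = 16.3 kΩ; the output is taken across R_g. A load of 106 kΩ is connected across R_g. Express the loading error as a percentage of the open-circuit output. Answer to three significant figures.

The divider's output (Thévenin) resistance is R_s‖R_g = 815.1 Ω.
Fractional drop under load = R_th/(R_th + R_L) = 815.1 / (815.1 + 106000) = 0.007631.
So the output falls by 0.763 %.

0.763 %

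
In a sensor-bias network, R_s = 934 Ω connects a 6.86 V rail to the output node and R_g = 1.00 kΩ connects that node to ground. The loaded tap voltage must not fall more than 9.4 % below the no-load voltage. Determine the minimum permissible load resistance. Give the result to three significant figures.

Output resistance R_th = R_s‖R_g = (934 × 1000)/1934 = 482.9 Ω.
The fractional drop is R_th/(R_th + R_L); requiring this ≤ 0.0940 gives R_L ≥ R_th(1/0.0940 − 1) = 482.9 × 9.638 = 4.65 kΩ.

R_L(min) ≈ 4.65 kΩ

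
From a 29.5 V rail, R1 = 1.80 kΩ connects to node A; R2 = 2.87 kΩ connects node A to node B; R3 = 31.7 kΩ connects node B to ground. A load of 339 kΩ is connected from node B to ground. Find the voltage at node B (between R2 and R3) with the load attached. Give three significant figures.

At node B, R3 is in parallel with the load: R3‖R_L = 28.99 kΩ.
Below node A the resistance is R2 + (R3‖R_L) = 31.86 kΩ, so V_A = 29.5 × 31.86/33.66 = 27.92 V.
Then V_B = V_A × (R3‖R_L)/(R2 + R3‖R_L) = 27.92 × 28.99/31.86 = 25.4 V.

V ≈ 25.4 V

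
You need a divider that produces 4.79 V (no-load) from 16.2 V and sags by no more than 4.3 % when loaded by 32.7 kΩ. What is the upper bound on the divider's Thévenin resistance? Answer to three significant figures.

Loading drop = R_th/(R_th + R_L) ≤ 0.0430, so R_th ≤ R_L · ε/(1−ε) = 32.7 kΩ × 0.0430/0.9570 = 1.47 kΩ.
(Any R1, R2 with R2/(R1+R2) = 0.296 and R1‖R2 ≤ 1.47 kΩ will meet the spec.)

R_th ≤ 1.47 kΩ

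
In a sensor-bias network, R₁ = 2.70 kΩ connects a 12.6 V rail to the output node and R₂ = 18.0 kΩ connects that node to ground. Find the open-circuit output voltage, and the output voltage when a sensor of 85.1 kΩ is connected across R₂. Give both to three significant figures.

Open-circuit: V = 12.6 × 18.0/(2.70 + 18.0) = 11.0 V.
With the load, R₂ becomes R₂‖R_L = 14.86 kΩ, so V = 12.6 × 14.86/17.56 = 10.7 V.

Unloaded: 11.0 V; loaded: 10.7 V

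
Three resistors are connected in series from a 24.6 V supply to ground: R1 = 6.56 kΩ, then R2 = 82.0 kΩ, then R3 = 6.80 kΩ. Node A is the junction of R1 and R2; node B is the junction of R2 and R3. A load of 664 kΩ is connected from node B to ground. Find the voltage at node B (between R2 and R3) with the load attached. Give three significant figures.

At node B, R3 is in parallel with the load: R3‖R_L = 6.731 kΩ.
Below node A the resistance is R2 + (R3‖R_L) = 88.73 kΩ, so V_A = 24.6 × 88.73/95.29 = 22.91 V.
Then V_B = V_A × (R3‖R_L)/(R2 + R3‖R_L) = 22.91 × 6.731/88.73 = 1.74 V.

V ≈ 1.74 V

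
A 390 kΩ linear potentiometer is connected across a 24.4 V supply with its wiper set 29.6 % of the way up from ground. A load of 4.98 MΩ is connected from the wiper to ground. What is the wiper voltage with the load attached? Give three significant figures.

V ≈ 7.11 V

The wiper splits the pot into (1−α)R = 274.6 kΩ above and αR = 115.4 kΩ below.
Lower section ‖ load = 112.8 kΩ.
V_wiper = 24.4 × 112.8/(274.6 + 112.8) = 7.11 V.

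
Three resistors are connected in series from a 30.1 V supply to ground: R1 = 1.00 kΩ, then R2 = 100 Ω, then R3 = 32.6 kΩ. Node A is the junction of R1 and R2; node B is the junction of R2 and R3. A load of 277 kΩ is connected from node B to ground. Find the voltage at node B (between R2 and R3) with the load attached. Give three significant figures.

At node B, R3 is in parallel with the load: R3‖R_L = 29170 Ω.
Below node A the resistance is R2 + (R3‖R_L) = 29270 Ω, so V_A = 30.1 × 29270/30270 = 29.11 V.
Then V_B = V_A × (R3‖R_L)/(R2 + R3‖R_L) = 29.11 × 29170/29270 = 29.0 V.

V ≈ 29.0 V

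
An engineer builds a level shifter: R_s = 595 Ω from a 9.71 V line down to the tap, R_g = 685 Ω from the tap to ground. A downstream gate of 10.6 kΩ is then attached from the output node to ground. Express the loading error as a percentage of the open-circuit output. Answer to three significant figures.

2.92 %

The divider's output (Thévenin) resistance is R_s‖R_g = 318.4 Ω.
Fractional drop under load = R_th/(R_th + R_L) = 318.4 / (318.4 + 10600) = 0.02916.
So the output falls by 2.92 %.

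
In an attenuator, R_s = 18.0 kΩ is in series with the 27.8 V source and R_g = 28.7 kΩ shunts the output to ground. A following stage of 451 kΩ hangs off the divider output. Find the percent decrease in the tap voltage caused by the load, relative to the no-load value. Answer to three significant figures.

The divider's output (Thévenin) resistance is R_s‖R_g = 11.06 kΩ.
Fractional drop under load = R_th/(R_th + R_L) = 11.06 / (11.06 + 451) = 0.02394.
So the output falls by 2.39 %.

2.39 %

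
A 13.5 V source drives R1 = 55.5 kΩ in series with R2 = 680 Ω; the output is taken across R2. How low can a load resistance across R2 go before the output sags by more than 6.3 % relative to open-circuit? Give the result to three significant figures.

Output resistance R_th = R1‖R2 = (55500 × 680)/56180 = 671.8 Ω.
The fractional drop is R_th/(R_th + R_L); requiring this ≤ 0.0630 gives R_L ≥ R_th(1/0.0630 − 1) = 671.8 × 14.87 = 9.99 kΩ.

R_L(min) ≈ 9.99 kΩ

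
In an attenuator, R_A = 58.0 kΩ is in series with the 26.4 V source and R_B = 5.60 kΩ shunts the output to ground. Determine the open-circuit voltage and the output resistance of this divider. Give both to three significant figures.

V_th is the open-circuit tap voltage: 26.4 × 5.60/(58.0 + 5.60) = 2.32 V.
With the supply zeroed, R_A and R_B appear in parallel from the tap: R_th = R_A‖R_B = (58.0 × 5.60)/63.60 = 5.11 kΩ.

V_th = 2.32 V, R_th = 5.11 kΩ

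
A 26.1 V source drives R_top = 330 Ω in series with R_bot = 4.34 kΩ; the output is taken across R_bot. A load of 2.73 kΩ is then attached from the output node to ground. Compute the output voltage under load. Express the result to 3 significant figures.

V_out ≈ 21.8 V

The load sits in parallel with R_bot: R_bot‖R_L = (4340 × 2730) / (4340 + 2730) = 1676 Ω.
V_out = 26.1 × 1676 / (330 + 1676) = 26.1 × 1676/2006 = 21.8 V.
(Unloaded it would have been 24.3 V.)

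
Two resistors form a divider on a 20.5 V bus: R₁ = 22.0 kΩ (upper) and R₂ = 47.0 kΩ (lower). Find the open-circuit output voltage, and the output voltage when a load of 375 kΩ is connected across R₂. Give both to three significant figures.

Open-circuit: V = 20.5 × 47.0/(22.0 + 47.0) = 14.0 V.
With the load, R₂ becomes R₂‖R_L = 41.77 kΩ, so V = 20.5 × 41.77/63.77 = 13.4 V.

Unloaded: 14.0 V; loaded: 13.4 V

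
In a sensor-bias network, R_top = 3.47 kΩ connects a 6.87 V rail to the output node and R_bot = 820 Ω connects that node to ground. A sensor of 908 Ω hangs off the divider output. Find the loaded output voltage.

V_out ≈ 0.759 V

The load sits in parallel with R_bot: R_bot‖R_L = (820 × 908) / (820 + 908) = 430.9 Ω.
V_out = 6.87 × 430.9 / (3470 + 430.9) = 6.87 × 430.9/3901 = 0.759 V.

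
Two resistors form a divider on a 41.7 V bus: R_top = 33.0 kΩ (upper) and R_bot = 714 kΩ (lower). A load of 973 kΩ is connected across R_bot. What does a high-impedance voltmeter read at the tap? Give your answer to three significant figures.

The load sits in parallel with R_bot: R_bot‖R_L = (714 × 973) / (714 + 973) = 411.8 kΩ.
V_out = 41.7 × 411.8 / (33.0 + 411.8) = 41.7 × 411.8/444.8 = 38.6 V.
(Unloaded it would have been 39.9 V.)

V_out ≈ 38.6 V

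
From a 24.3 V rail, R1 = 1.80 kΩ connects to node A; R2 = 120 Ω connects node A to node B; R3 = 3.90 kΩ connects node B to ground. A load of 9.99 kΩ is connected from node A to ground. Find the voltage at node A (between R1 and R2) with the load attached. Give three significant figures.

Below node A the series string R2+R3 = 4020 Ω sits in parallel with the 9990 Ω load: 2867 Ω.
V_A = 24.3 × 2867/(1800 + 2867) = 14.9 V.

V ≈ 14.9 V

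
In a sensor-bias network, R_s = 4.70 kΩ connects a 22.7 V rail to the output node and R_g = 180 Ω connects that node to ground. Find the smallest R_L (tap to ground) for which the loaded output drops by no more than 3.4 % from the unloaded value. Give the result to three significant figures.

Output resistance R_th = R_s‖R_g = (4700 × 180)/4880 = 173.4 Ω.
The fractional drop is R_th/(R_th + R_L); requiring this ≤ 0.0340 gives R_L ≥ R_th(1/0.0340 − 1) = 173.4 × 28.41 = 4.93 kΩ.

R_L(min) ≈ 4.93 kΩ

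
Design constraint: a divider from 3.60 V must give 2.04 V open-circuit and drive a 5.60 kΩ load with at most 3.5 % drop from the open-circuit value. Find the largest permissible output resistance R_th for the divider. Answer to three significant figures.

Loading drop = R_th/(R_th + R_L) ≤ 0.0350, so R_th ≤ R_L · ε/(1−ε) = 5.60 kΩ × 0.0350/0.9650 = 203 Ω.

R_th ≤ 203 Ω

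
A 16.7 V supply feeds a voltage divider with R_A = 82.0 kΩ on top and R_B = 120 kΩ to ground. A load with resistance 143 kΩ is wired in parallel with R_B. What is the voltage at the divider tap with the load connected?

V_out ≈ 7.40 V

The load sits in parallel with R_B: R_B‖R_L = (120 × 143) / (120 + 143) = 65.25 kΩ.
V_out = 16.7 × 65.25 / (82.0 + 65.25) = 16.7 × 65.25/147.2 = 7.40 V.
(Unloaded it would have been 9.92 V.)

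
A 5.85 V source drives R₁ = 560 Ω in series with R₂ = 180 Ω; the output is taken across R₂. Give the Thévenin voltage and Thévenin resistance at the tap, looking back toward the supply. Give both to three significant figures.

V_th = 1.42 V, R_th = 136 Ω

V_th is the open-circuit tap voltage: 5.85 × 180/(560 + 180) = 1.42 V.
With the supply zeroed, R₁ and R₂ appear in parallel from the tap: R_th = R₁‖R₂ = (560 × 180)/740.0 = 136 Ω.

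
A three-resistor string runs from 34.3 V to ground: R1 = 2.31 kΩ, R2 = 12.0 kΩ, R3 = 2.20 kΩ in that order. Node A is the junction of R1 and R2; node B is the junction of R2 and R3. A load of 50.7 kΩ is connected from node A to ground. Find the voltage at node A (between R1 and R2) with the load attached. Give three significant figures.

Below node A the series string R2+R3 = 14.20 kΩ sits in parallel with the 50.7 kΩ load: 11.09 kΩ.
V_A = 34.3 × 11.09/(2.31 + 11.09) = 28.4 V.

V ≈ 28.4 V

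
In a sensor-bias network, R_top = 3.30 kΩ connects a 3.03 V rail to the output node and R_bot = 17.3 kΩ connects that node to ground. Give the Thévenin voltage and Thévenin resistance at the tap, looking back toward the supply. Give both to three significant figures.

V_th is the open-circuit tap voltage: 3.03 × 17.3/(3.30 + 17.3) = 2.54 V.
With the supply zeroed, R_top and R_bot appear in parallel from the tap: R_th = R_top‖R_bot = (3.30 × 17.3)/20.60 = 2.77 kΩ.

V_th = 2.54 V, R_th = 2.77 kΩ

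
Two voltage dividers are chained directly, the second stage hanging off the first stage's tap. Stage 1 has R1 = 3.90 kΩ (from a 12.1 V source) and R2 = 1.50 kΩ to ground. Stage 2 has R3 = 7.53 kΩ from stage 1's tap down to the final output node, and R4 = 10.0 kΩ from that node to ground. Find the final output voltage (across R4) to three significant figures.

Stage 2 presents R3+R4 = 17.53 kΩ as a load on stage 1's tap.
Stage 1's lower leg becomes R2‖(R3+R4) = 1.382 kΩ, so V_mid = 12.1 × 1.382/5.282 = 3.165 V.
Stage 2 is itself unloaded: V_out = V_mid × R4/(R3+R4) = 3.165 × 10.0/17.53 = 1.81 V.

V_out ≈ 1.81 V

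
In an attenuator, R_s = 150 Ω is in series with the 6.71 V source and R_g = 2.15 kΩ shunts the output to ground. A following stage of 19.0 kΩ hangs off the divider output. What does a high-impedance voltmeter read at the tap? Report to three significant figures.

The load sits in parallel with R_g: R_g‖R_L = (2150 × 19000) / (2150 + 19000) = 1931 Ω.
V_out = 6.71 × 1931 / (150 + 1931) = 6.71 × 1931/2081 = 6.23 V.
(Unloaded it would have been 6.27 V.)

V_out ≈ 6.23 V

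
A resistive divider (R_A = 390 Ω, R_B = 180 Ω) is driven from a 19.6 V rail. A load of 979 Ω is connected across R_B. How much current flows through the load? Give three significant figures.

R_B‖R_L = 152.0 Ω; V_out = 19.6 × 152.0/542.0 = 5.498 V.
I_L = V_out / R_L = 5.498 / 979 Ω = 5.62 mA.

I_L ≈ 5.62 mA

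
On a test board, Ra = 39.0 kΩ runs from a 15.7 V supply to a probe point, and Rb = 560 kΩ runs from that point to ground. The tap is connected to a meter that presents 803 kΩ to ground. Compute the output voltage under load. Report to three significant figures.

The load sits in parallel with Rb: Rb‖R_L = (560 × 803) / (560 + 803) = 329.9 kΩ.
V_out = 15.7 × 329.9 / (39.0 + 329.9) = 15.7 × 329.9/368.9 = 14.0 V.
(Unloaded it would have been 14.7 V.)

V_out ≈ 14.0 V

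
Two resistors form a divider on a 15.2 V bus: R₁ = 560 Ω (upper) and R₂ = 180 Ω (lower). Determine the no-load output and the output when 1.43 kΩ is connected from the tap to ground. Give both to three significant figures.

Unloaded: 3.70 V; loaded: 3.38 V

Open-circuit: V = 15.2 × 180/(560 + 180) = 3.70 V.
With the load, R₂ becomes R₂‖R_L = 159.9 Ω, so V = 15.2 × 159.9/719.9 = 3.38 V.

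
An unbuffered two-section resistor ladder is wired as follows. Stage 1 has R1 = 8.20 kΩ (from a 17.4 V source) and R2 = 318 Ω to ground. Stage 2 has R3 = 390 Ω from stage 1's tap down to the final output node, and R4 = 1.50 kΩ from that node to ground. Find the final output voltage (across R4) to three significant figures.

V_out ≈ 0.444 V

Stage 2 presents R3+R4 = 1890 Ω as a load on stage 1's tap.
Stage 1's lower leg becomes R2‖(R3+R4) = 272.2 Ω, so V_mid = 17.4 × 272.2/8472 = 0.5590 V.
Stage 2 is itself unloaded: V_out = V_mid × R4/(R3+R4) = 0.5590 × 1500/1890 = 0.444 V.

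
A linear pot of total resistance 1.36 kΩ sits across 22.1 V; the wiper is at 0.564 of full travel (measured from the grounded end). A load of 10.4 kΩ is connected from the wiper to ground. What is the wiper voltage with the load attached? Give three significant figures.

V ≈ 12.1 V

The wiper splits the pot into (1−α)R = 593.0 Ω above and αR = 767.0 Ω below.
Lower section ‖ load = 714.4 Ω.
V_wiper = 22.1 × 714.4/(593.0 + 714.4) = 12.1 V.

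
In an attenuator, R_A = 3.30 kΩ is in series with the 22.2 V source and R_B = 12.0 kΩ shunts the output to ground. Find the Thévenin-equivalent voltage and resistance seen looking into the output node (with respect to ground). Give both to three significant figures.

V_th is the open-circuit tap voltage: 22.2 × 12.0/(3.30 + 12.0) = 17.4 V.
With the supply zeroed, R_A and R_B appear in parallel from the tap: R_th = R_A‖R_B = (3.30 × 12.0)/15.30 = 2.59 kΩ.

V_th = 17.4 V, R_th = 2.59 kΩ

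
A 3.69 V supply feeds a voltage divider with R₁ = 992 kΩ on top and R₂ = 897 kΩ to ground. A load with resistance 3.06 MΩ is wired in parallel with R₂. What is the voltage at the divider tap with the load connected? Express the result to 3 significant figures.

The load sits in parallel with R₂: R₂‖R_L = (897 × 3060) / (897 + 3060) = 693.7 kΩ.
V_out = 3.69 × 693.7 / (992 + 693.7) = 3.69 × 693.7/1686 = 1.52 V.

V_out ≈ 1.52 V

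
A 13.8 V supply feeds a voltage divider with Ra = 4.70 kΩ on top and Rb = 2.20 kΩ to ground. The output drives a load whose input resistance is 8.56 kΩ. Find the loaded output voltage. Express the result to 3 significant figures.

The load sits in parallel with Rb: Rb‖R_L = (2.20 × 8.56) / (2.20 + 8.56) = 1.750 kΩ.
V_out = 13.8 × 1.750 / (4.70 + 1.750) = 13.8 × 1.750/6.450 = 3.74 V.

V_out ≈ 3.74 V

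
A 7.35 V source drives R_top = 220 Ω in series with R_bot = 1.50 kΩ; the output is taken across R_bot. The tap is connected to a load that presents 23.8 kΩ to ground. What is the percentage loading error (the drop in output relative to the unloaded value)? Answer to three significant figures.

The divider's output (Thévenin) resistance is R_top‖R_bot = 191.9 Ω.
Fractional drop under load = R_th/(R_th + R_L) = 191.9 / (191.9 + 23800) = 0.007997.
So the output falls by 0.800 %.

0.800 %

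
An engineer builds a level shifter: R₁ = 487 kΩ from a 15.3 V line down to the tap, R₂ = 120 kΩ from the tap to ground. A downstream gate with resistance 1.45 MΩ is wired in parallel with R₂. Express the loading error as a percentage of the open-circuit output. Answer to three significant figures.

6.23 %

The divider's output (Thévenin) resistance is R₁‖R₂ = 96.28 kΩ.
Fractional drop under load = R_th/(R_th + R_L) = 96.28 / (96.28 + 1450) = 0.06226.
So the output falls by 6.23 %.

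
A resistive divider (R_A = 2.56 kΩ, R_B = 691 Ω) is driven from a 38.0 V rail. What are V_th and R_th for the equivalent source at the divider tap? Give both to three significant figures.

V_th = 8.08 V, R_th = 544 Ω

V_th is the open-circuit tap voltage: 38.0 × 691/(2560 + 691) = 8.08 V.
With the supply zeroed, R_A and R_B appear in parallel from the tap: R_th = R_A‖R_B = (2560 × 691)/3251 = 544 Ω.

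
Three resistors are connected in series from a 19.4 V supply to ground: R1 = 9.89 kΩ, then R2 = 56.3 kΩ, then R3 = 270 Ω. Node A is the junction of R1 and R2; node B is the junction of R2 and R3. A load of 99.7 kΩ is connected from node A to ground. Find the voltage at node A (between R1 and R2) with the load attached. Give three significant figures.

Below node A the series string R2+R3 = 56570 Ω sits in parallel with the 99700 Ω load: 36090 Ω.
V_A = 19.4 × 36090/(9890 + 36090) = 15.2 V.

V ≈ 15.2 V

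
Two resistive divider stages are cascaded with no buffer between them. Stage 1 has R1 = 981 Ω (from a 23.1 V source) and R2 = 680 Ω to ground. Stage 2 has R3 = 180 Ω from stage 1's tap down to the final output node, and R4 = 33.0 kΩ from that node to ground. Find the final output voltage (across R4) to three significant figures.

V_out ≈ 9.29 V

Stage 2 presents R3+R4 = 33180 Ω as a load on stage 1's tap.
Stage 1's lower leg becomes R2‖(R3+R4) = 666.3 Ω, so V_mid = 23.1 × 666.3/1647 = 9.344 V.
Stage 2 is itself unloaded: V_out = V_mid × R4/(R3+R4) = 9.344 × 33000/33180 = 9.29 V.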